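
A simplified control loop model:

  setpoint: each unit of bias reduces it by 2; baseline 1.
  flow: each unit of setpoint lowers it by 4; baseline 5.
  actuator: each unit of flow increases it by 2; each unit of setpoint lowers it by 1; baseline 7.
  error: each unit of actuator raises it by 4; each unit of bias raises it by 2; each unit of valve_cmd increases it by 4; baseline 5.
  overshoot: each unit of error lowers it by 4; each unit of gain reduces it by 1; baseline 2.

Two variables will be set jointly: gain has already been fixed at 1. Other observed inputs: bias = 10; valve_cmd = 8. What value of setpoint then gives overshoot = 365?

setpoint = 6

With gain held at 1:
Intervening on setpoint fixes its value directly, overriding its dependence on bias.
Substituting into the actuator equation gives actuator = -9*setpoint + 17.
Substituting into the error equation gives error = -36*setpoint + 125.
Substituting into the overshoot equation gives overshoot = 144*setpoint - 499.
Solve 144*setpoint - 499 = 365: setpoint = (365 + 499) / 144 = 6.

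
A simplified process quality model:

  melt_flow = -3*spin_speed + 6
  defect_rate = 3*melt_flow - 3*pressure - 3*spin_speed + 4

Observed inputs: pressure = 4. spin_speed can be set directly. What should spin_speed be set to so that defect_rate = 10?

spin_speed = 0

Substituting into the defect_rate equation gives defect_rate = -12*spin_speed + 10.
Solve -12*spin_speed + 10 = 10: spin_speed = (10 - 10) / -12 = 0.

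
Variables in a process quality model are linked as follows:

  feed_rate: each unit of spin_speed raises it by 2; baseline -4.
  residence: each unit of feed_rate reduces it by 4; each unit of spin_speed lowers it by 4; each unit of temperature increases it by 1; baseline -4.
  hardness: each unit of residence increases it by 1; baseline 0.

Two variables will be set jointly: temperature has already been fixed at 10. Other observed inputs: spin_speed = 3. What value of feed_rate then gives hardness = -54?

With temperature held at 10:
Intervening on feed_rate fixes its value directly, overriding its dependence on spin_speed.
Substituting into the residence equation gives residence = -4*feed_rate - 6.
Substituting into the hardness equation gives hardness = -4*feed_rate - 6.
Solve -4*feed_rate - 6 = -54: feed_rate = (-54 + 6) / -4 = 12.

feed_rate = 12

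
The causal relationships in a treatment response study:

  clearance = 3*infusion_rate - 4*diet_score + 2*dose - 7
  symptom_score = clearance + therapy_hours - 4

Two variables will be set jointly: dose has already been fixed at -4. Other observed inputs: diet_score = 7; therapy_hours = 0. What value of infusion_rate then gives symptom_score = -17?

infusion_rate = 10

With dose held at -4:
Substituting into the clearance equation gives clearance = 3*infusion_rate - 43.
This gives symptom_score = 3*infusion_rate - 47.
Solve 3*infusion_rate - 47 = -17: infusion_rate = (-17 + 47) / 3 = 10.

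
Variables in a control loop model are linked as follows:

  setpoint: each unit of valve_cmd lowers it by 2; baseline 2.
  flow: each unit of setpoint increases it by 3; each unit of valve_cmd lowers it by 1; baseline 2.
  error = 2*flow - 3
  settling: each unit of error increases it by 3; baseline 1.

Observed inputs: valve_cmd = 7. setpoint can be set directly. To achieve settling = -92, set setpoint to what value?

setpoint = -3

Intervening on setpoint fixes its value directly, overriding its dependence on valve_cmd.
Substituting into the flow equation gives flow = 3*setpoint - 5.
This gives error = 6*setpoint - 13.
Substituting into the settling equation gives settling = 18*setpoint - 38.
Solve 18*setpoint - 38 = -92: setpoint = (-92 + 38) / 18 = -3.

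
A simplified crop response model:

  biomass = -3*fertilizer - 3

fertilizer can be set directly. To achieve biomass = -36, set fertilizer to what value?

Solve -3*fertilizer - 3 = -36: fertilizer = (-36 + 3) / -3 = 11.

fertilizer = 11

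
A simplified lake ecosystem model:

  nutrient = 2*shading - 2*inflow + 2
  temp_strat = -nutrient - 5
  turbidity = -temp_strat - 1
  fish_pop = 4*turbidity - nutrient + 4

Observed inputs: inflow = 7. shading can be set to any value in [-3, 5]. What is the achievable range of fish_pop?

Substituting into the nutrient equation gives nutrient = 2*shading - 12.
Substituting into the temp_strat equation gives temp_strat = -2*shading + 7.
Substituting into the turbidity equation gives turbidity = 2*shading - 8.
Substituting into the fish_pop equation gives fish_pop = 6*shading - 16.
Linear in shading, so extremes are at the endpoints: shading = -3 gives fish_pop = -34; shading = 5 gives fish_pop = 14.

-34 to 14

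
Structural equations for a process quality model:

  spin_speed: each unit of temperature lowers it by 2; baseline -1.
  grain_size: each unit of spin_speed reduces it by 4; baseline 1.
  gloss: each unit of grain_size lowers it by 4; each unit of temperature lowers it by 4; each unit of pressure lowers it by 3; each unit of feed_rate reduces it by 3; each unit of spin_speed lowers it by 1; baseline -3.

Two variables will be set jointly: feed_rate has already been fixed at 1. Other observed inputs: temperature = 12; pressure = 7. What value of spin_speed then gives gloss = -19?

spin_speed = 4

With feed_rate held at 1:
Intervening on spin_speed fixes its value directly, overriding its dependence on temperature.
Substituting into the gloss equation gives gloss = 15*spin_speed - 79.
Solve 15*spin_speed - 79 = -19: spin_speed = (-19 + 79) / 15 = 4.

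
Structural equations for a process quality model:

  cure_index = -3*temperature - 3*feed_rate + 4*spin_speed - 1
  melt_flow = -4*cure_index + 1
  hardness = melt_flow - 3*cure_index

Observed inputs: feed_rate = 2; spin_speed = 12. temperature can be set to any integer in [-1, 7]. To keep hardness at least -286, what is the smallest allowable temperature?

Substituting into the cure_index equation gives cure_index = -3*temperature + 41.
Substituting into the melt_flow equation gives melt_flow = 12*temperature - 163.
Substituting into the hardness equation gives hardness = 21*temperature - 286.
Require 21*temperature - 286 ≥ -286, so temperature ≥ 0.
The smallest integer in [-1, 7] satisfying this is 0.

temperature = 0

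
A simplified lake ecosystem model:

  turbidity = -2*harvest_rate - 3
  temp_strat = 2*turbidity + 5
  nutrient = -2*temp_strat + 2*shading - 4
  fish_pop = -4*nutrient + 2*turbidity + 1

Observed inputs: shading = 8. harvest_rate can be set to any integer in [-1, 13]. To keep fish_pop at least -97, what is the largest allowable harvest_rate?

Substituting into the temp_strat equation gives temp_strat = -4*harvest_rate - 1.
nutrient becomes 8*harvest_rate + 14.
Substituting into the fish_pop equation gives fish_pop = -36*harvest_rate - 61.
Require -36*harvest_rate - 61 ≥ -97, so harvest_rate ≤ 1.
The largest integer in [-1, 13] satisfying this is 1.

harvest_rate = 1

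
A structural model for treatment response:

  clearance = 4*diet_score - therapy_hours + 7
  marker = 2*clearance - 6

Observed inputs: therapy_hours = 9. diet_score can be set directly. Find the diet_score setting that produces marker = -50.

Substituting into the clearance equation gives clearance = 4*diet_score - 2.
This gives marker = 8*diet_score - 10.
Solve 8*diet_score - 10 = -50: diet_score = (-50 + 10) / 8 = -5.

diet_score = -5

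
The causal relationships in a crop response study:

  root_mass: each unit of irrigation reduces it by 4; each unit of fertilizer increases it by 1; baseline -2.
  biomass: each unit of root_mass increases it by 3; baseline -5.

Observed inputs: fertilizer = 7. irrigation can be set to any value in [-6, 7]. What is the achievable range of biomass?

-74 to 82

Substituting into the root_mass equation gives root_mass = -4*irrigation + 5.
biomass becomes -12*irrigation + 10.
Linear in irrigation, so extremes are at the endpoints: irrigation = -6 gives biomass = 82; irrigation = 7 gives biomass = -74.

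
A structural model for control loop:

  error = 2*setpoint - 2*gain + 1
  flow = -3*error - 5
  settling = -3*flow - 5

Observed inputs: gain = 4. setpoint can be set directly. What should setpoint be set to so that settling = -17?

setpoint = 2

Substituting into the error equation gives error = 2*setpoint - 7.
Substituting into the flow equation gives flow = -6*setpoint + 16.
So settling = 18*setpoint - 53.
Solve 18*setpoint - 53 = -17: setpoint = (-17 + 53) / 18 = 2.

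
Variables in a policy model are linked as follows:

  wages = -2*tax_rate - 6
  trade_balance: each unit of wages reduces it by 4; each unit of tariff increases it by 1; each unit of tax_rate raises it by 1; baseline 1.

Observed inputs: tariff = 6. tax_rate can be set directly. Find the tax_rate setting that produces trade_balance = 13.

Substituting into the trade_balance equation gives trade_balance = 9*tax_rate + 31.
Solve 9*tax_rate + 31 = 13: tax_rate = (13 - 31) / 9 = -2.

tax_rate = -2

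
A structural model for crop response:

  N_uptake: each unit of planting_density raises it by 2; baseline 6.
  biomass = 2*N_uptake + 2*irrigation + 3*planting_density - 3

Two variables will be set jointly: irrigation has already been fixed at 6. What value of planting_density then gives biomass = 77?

With irrigation held at 6:
Substituting into the biomass equation gives biomass = 7*planting_density + 21.
Solve 7*planting_density + 21 = 77: planting_density = (77 - 21) / 7 = 8.

planting_density = 8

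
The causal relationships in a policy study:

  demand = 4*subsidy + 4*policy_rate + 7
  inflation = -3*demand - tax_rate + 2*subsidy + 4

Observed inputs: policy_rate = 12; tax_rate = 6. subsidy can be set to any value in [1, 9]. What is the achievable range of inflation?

-257 to -177

Substituting into the demand equation gives demand = 4*subsidy + 55.
inflation becomes -10*subsidy - 167.
Linear in subsidy, so extremes are at the endpoints: subsidy = 1 gives inflation = -177; subsidy = 9 gives inflation = -257.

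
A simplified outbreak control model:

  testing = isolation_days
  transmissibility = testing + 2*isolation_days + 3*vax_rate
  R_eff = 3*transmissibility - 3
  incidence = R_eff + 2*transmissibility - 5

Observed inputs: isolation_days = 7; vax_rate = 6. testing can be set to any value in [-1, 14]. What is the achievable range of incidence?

147 to 222

Intervening on testing fixes its value directly, overriding its dependence on isolation_days.
Substituting into the transmissibility equation gives transmissibility = testing + 32.
This gives R_eff = 3*testing + 93.
Substituting into the incidence equation gives incidence = 5*testing + 152.
Linear in testing, so extremes are at the endpoints: testing = -1 gives incidence = 147; testing = 14 gives incidence = 222.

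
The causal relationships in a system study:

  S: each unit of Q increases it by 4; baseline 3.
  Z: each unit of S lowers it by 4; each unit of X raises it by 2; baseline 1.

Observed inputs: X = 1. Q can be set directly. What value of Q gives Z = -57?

Q = 3

Substituting into the Z equation gives Z = -16*Q - 9.
Solve -16*Q - 9 = -57: Q = (-57 + 9) / -16 = 3.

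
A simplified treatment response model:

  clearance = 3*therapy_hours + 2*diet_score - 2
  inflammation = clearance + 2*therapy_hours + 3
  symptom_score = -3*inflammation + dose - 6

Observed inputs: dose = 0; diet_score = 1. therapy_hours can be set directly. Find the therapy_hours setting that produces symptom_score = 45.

therapy_hours = -4

Substituting into the clearance equation gives clearance = 3*therapy_hours.
Substituting into the inflammation equation gives inflammation = 5*therapy_hours + 3.
symptom_score becomes -15*therapy_hours - 15.
Solve -15*therapy_hours - 15 = 45: therapy_hours = (45 + 15) / -15 = -4.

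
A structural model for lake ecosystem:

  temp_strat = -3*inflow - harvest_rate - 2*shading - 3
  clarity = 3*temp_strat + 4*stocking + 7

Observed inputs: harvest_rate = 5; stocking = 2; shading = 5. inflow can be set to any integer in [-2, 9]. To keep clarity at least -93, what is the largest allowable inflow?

inflow = 6

Substituting into the temp_strat equation gives temp_strat = -3*inflow - 18.
So clarity = -9*inflow - 39.
Require -9*inflow - 39 ≥ -93, so inflow ≤ 6.
The largest integer in [-2, 9] satisfying this is 6.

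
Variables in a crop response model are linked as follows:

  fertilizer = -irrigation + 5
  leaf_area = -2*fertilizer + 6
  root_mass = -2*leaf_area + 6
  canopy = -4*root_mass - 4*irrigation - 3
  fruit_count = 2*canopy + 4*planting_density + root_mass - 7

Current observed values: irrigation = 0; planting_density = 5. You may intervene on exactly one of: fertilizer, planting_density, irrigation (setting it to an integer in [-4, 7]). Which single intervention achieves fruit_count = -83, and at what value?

Intervening on fertilizer: fruit_count = -28*fertilizer + 49. Reaching -83 requires fertilizer = 33/7, not an integer.
Intervening on planting_density: with other inputs at their observed values, fruit_count = 4*planting_density - 111. Solving for -83 gives planting_density = 7, within [-4, 7].
Intervening on irrigation: fruit_count = 20*irrigation - 91. Reaching -83 requires irrigation = 2/5, not an integer.

set planting_density = 7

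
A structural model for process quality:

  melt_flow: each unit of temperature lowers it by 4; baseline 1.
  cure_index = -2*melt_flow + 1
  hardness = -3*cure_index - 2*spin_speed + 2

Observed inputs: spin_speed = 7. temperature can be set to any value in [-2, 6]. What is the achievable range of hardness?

Substituting into the cure_index equation gives cure_index = 8*temperature - 1.
This gives hardness = -24*temperature - 9.
Linear in temperature, so extremes are at the endpoints: temperature = -2 gives hardness = 39; temperature = 6 gives hardness = -153.

-153 to 39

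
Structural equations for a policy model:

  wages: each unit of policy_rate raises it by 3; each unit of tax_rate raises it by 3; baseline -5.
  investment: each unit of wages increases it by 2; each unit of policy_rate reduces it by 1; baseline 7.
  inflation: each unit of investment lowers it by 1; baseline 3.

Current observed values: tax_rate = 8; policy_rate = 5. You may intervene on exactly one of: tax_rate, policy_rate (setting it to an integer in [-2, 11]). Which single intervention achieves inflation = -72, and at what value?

set policy_rate = 6

Intervening on tax_rate: inflation = -6*tax_rate - 19. Reaching -72 requires tax_rate = 53/6, not an integer.
Intervening on policy_rate: with other inputs at their observed values, inflation = -5*policy_rate - 42. Solving for -72 gives policy_rate = 6, within [-2, 11].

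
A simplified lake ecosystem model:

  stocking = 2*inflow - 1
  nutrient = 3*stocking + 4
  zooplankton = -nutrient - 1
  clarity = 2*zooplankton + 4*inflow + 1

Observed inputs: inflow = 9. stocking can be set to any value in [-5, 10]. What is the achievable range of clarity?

Intervening on stocking fixes its value directly, overriding its dependence on inflow.
Substituting into the zooplankton equation gives zooplankton = -3*stocking - 5.
This gives clarity = -6*stocking + 27.
Linear in stocking, so extremes are at the endpoints: stocking = -5 gives clarity = 57; stocking = 10 gives clarity = -33.

-33 to 57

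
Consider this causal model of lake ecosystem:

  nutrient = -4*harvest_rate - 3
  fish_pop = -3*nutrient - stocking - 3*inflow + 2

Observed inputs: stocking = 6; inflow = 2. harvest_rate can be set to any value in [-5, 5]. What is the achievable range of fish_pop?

-61 to 59

Substituting into the fish_pop equation gives fish_pop = 12*harvest_rate - 1.
Linear in harvest_rate, so extremes are at the endpoints: harvest_rate = -5 gives fish_pop = -61; harvest_rate = 5 gives fish_pop = 59.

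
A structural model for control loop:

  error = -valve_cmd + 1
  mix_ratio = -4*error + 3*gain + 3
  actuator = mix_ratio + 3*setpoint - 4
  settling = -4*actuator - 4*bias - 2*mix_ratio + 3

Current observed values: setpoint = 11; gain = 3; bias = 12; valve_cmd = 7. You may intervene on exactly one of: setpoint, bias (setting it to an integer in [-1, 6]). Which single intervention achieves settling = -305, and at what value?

set setpoint = 5

Intervening on setpoint: with other inputs at their observed values, settling = -12*setpoint - 245. Solving for -305 gives setpoint = 5, within [-1, 6].
Intervening on bias: settling = -4*bias - 329. Reaching -305 requires bias = -6, outside [-1, 6].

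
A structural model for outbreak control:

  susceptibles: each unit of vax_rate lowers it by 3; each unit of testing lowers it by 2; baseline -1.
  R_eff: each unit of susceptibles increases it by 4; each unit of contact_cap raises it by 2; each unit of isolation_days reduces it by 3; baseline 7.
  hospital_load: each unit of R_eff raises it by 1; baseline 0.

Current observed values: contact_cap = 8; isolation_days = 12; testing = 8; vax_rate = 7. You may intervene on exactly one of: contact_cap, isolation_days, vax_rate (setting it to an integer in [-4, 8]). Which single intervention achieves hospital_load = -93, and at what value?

Intervening on contact_cap: hospital_load = 2*contact_cap - 181. Reaching -93 requires contact_cap = 44, outside [-4, 8].
Intervening on isolation_days: hospital_load = -3*isolation_days - 129. Reaching -93 requires isolation_days = -12, outside [-4, 8].
Intervening on vax_rate: with other inputs at their observed values, hospital_load = -12*vax_rate - 81. Solving for -93 gives vax_rate = 1, within [-4, 8].

set vax_rate = 1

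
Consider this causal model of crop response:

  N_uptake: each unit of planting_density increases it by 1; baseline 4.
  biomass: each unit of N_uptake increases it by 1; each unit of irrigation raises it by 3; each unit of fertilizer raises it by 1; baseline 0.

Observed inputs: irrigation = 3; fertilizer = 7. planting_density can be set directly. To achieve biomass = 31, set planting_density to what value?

Substituting into the biomass equation gives biomass = planting_density + 20.
Solve planting_density + 20 = 31: planting_density = (31 - 20) / 1 = 11.

planting_density = 11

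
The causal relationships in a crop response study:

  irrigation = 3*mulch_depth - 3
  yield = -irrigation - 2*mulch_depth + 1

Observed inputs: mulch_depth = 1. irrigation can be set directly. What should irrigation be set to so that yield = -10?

irrigation = 9

Intervening on irrigation fixes its value directly, overriding its dependence on mulch_depth.
Substituting into the yield equation gives yield = -irrigation - 1.
Solve -irrigation - 1 = -10: irrigation = (-10 + 1) / -1 = 9.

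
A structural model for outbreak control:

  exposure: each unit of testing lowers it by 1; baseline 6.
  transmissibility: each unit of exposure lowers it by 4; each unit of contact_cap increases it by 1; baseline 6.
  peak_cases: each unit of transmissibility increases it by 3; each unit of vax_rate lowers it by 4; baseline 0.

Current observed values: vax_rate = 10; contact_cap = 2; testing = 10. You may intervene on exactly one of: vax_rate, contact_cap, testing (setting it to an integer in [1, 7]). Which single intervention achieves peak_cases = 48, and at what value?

Intervening on vax_rate: with other inputs at their observed values, peak_cases = -4*vax_rate + 72. Solving for 48 gives vax_rate = 6, within [1, 7].
Intervening on contact_cap: peak_cases = 3*contact_cap + 26. Reaching 48 requires contact_cap = 22/3, not an integer.
Intervening on testing: peak_cases = 12*testing - 88. Reaching 48 requires testing = 34/3, not an integer.

set vax_rate = 6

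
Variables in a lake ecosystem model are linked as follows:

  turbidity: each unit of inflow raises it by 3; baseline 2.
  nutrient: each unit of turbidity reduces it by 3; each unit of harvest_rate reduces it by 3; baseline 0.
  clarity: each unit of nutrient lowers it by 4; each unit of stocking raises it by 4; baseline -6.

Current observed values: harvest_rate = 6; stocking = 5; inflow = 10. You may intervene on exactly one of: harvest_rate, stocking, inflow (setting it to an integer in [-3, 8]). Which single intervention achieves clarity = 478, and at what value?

Intervening on harvest_rate: clarity = 12*harvest_rate + 398. Reaching 478 requires harvest_rate = 20/3, not an integer.
Intervening on stocking: with other inputs at their observed values, clarity = 4*stocking + 450. Solving for 478 gives stocking = 7, within [-3, 8].
Intervening on inflow: clarity = 36*inflow + 110. Reaching 478 requires inflow = 92/9, not an integer.

set stocking = 7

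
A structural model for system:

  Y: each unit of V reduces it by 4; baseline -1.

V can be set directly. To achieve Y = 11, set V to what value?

Solve -4*V - 1 = 11: V = (11 + 1) / -4 = -3.

V = -3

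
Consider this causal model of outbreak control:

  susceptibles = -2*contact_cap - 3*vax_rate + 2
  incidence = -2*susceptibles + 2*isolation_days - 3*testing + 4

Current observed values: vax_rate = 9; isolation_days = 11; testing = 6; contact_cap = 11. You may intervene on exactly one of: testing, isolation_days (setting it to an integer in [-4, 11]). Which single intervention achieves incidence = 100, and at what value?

Intervening on testing: incidence = -3*testing + 120. Reaching 100 requires testing = 20/3, not an integer.
Intervening on isolation_days: with other inputs at their observed values, incidence = 2*isolation_days + 80. Solving for 100 gives isolation_days = 10, within [-4, 11].

set isolation_days = 10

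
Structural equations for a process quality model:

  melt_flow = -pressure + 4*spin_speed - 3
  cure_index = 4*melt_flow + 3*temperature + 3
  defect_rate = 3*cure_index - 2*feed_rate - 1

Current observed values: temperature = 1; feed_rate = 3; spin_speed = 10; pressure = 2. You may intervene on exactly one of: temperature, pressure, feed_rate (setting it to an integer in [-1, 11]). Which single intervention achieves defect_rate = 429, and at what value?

set feed_rate = 4

Intervening on temperature: defect_rate = 9*temperature + 422. Reaching 429 requires temperature = 7/9, not an integer.
Intervening on pressure: defect_rate = -12*pressure + 455. Reaching 429 requires pressure = 13/6, not an integer.
Intervening on feed_rate: with other inputs at their observed values, defect_rate = -2*feed_rate + 437. Solving for 429 gives feed_rate = 4, within [-1, 11].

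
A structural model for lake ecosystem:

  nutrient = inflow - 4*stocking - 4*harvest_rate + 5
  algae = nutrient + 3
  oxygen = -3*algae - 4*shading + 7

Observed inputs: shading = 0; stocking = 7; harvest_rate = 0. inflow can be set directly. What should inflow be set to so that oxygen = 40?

inflow = 9

Substituting into the nutrient equation gives nutrient = inflow - 23.
So algae = inflow - 20.
So oxygen = -3*inflow + 67.
Solve -3*inflow + 67 = 40: inflow = (40 - 67) / -3 = 9.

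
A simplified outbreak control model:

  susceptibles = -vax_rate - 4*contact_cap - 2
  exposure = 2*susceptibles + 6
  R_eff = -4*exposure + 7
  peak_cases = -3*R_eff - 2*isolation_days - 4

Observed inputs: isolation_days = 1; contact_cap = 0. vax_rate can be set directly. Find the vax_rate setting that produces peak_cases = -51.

Substituting into the susceptibles equation gives susceptibles = -vax_rate - 2.
Substituting into the exposure equation gives exposure = -2*vax_rate + 2.
So R_eff = 8*vax_rate - 1.
peak_cases becomes -24*vax_rate - 3.
Solve -24*vax_rate - 3 = -51: vax_rate = (-51 + 3) / -24 = 2.

vax_rate = 2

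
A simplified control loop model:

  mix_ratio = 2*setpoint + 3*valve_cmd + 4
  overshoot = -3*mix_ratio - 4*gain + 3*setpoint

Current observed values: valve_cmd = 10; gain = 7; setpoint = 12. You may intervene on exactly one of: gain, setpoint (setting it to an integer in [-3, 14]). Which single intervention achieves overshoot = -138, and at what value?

set gain = 0

Intervening on gain: with other inputs at their observed values, overshoot = -4*gain - 138. Solving for -138 gives gain = 0, within [-3, 14].
Intervening on setpoint: overshoot = -3*setpoint - 130. Reaching -138 requires setpoint = 8/3, not an integer.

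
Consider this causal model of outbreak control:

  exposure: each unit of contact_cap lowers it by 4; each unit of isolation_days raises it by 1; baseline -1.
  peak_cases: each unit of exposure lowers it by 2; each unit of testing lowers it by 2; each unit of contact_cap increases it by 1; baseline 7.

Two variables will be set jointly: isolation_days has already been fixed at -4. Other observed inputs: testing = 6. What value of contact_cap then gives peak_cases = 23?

With isolation_days held at -4:
Substituting into the exposure equation gives exposure = -4*contact_cap - 5.
Substituting into the peak_cases equation gives peak_cases = 9*contact_cap + 5.
Solve 9*contact_cap + 5 = 23: contact_cap = (23 - 5) / 9 = 2.

contact_cap = 2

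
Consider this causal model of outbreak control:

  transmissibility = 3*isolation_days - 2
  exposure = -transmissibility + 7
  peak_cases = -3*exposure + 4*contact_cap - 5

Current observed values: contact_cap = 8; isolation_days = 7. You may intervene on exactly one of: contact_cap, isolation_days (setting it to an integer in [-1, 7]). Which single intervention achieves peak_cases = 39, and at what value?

Intervening on contact_cap: with other inputs at their observed values, peak_cases = 4*contact_cap + 31. Solving for 39 gives contact_cap = 2, within [-1, 7].
Intervening on isolation_days: peak_cases = 9*isolation_days. Reaching 39 requires isolation_days = 13/3, not an integer.

set contact_cap = 2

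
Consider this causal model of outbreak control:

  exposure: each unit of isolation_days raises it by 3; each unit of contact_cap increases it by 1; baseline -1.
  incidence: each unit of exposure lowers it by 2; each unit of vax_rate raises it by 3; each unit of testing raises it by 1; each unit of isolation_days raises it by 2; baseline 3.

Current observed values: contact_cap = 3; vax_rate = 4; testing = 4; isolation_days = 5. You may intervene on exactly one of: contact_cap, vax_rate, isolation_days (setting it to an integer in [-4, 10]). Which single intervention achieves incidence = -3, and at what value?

Intervening on contact_cap: with other inputs at their observed values, incidence = -2*contact_cap + 1. Solving for -3 gives contact_cap = 2, within [-4, 10].
Intervening on vax_rate: incidence = 3*vax_rate - 17. Reaching -3 requires vax_rate = 14/3, not an integer.
Intervening on isolation_days: incidence = -4*isolation_days + 15. Reaching -3 requires isolation_days = 9/2, not an integer.

set contact_cap = 2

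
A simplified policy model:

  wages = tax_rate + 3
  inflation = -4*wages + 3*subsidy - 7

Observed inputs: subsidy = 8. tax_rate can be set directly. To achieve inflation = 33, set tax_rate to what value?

tax_rate = -7

Substituting into the inflation equation gives inflation = -4*tax_rate + 5.
Solve -4*tax_rate + 5 = 33: tax_rate = (33 - 5) / -4 = -7.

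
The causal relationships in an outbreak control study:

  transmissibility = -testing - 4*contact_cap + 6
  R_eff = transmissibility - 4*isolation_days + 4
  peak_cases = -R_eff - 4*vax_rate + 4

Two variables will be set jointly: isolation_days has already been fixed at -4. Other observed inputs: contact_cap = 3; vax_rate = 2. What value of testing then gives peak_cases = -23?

testing = -5

With isolation_days held at -4:
Substituting into the transmissibility equation gives transmissibility = -testing - 6.
Substituting into the R_eff equation gives R_eff = -testing + 14.
Substituting into the peak_cases equation gives peak_cases = testing - 18.
Solve testing - 18 = -23: testing = (-23 + 18) / 1 = -5.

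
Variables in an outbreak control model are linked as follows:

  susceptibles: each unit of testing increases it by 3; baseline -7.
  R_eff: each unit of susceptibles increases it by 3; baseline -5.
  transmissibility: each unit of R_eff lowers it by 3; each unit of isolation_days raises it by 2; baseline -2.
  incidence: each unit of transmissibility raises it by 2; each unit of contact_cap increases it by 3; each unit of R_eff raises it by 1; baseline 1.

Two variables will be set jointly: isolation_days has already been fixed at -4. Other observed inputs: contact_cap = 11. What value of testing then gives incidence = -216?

testing = 8

With isolation_days held at -4:
Substituting into the R_eff equation gives R_eff = 9*testing - 26.
This gives transmissibility = -27*testing + 68.
This gives incidence = -45*testing + 144.
Solve -45*testing + 144 = -216: testing = (-216 - 144) / -45 = 8.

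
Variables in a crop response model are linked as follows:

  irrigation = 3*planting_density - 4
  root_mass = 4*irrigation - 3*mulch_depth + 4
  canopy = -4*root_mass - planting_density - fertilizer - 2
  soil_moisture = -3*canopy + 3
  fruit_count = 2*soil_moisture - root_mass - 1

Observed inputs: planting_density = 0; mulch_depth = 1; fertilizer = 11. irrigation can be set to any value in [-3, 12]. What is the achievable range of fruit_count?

-170 to 1210

Intervening on irrigation fixes its value directly, overriding its dependence on planting_density.
Substituting into the root_mass equation gives root_mass = 4*irrigation + 1.
Substituting into the canopy equation gives canopy = -16*irrigation - 17.
Substituting into the soil_moisture equation gives soil_moisture = 48*irrigation + 54.
This gives fruit_count = 92*irrigation + 106.
Linear in irrigation, so extremes are at the endpoints: irrigation = -3 gives fruit_count = -170; irrigation = 12 gives fruit_count = 1210.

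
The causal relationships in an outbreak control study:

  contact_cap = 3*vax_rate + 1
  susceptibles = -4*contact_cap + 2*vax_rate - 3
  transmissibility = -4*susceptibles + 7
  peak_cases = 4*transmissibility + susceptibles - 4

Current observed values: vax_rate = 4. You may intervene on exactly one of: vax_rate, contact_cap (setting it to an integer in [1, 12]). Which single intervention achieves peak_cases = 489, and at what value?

set contact_cap = 9

Intervening on vax_rate: peak_cases = 150*vax_rate + 129. Reaching 489 requires vax_rate = 12/5, not an integer.
Intervening on contact_cap: with other inputs at their observed values, peak_cases = 60*contact_cap - 51. Solving for 489 gives contact_cap = 9, within [1, 12].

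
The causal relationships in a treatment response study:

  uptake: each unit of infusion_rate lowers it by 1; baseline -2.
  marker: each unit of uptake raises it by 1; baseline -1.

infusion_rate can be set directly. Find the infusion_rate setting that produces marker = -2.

Substituting into the marker equation gives marker = -infusion_rate - 3.
Solve -infusion_rate - 3 = -2: infusion_rate = (-2 + 3) / -1 = -1.

infusion_rate = -1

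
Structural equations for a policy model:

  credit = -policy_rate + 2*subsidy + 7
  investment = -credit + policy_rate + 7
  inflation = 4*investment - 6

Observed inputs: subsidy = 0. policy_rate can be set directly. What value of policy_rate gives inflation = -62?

policy_rate = -7

Substituting into the credit equation gives credit = -policy_rate + 7.
Substituting into the investment equation gives investment = 2*policy_rate.
This gives inflation = 8*policy_rate - 6.
Solve 8*policy_rate - 6 = -62: policy_rate = (-62 + 6) / 8 = -7.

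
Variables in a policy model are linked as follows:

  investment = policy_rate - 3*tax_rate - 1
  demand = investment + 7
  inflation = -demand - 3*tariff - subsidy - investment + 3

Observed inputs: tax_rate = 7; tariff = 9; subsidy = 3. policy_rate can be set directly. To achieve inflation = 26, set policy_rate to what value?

Substituting into the investment equation gives investment = policy_rate - 22.
This gives demand = policy_rate - 15.
Substituting into the inflation equation gives inflation = -2*policy_rate + 10.
Solve -2*policy_rate + 10 = 26: policy_rate = (26 - 10) / -2 = -8.

policy_rate = -8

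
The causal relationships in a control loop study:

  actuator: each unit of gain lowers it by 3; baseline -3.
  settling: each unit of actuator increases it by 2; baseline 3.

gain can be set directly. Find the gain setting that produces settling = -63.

gain = 10

Substituting into the settling equation gives settling = -6*gain - 3.
Solve -6*gain - 3 = -63: gain = (-63 + 3) / -6 = 10.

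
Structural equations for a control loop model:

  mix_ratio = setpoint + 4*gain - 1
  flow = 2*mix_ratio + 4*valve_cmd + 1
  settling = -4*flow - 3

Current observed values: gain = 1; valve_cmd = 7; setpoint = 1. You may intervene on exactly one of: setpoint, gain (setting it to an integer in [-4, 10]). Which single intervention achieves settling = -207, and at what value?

Intervening on setpoint: with other inputs at their observed values, settling = -8*setpoint - 143. Solving for -207 gives setpoint = 8, within [-4, 10].
Intervening on gain: settling = -32*gain - 119. Reaching -207 requires gain = 11/4, not an integer.

set setpoint = 8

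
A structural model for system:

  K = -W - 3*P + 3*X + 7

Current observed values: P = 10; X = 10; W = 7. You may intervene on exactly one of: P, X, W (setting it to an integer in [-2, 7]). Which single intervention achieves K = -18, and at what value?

set X = 4

Intervening on P: K = -3*P + 30. Reaching -18 requires P = 16, outside [-2, 7].
Intervening on X: with other inputs at their observed values, K = 3*X - 30. Solving for -18 gives X = 4, within [-2, 7].
Intervening on W: K = -W + 7. Reaching -18 requires W = 25, outside [-2, 7].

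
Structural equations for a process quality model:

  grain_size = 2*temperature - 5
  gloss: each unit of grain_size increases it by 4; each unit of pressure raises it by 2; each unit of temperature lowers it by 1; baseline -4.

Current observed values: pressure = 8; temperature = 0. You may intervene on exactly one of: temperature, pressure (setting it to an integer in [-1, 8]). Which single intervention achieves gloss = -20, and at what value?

set pressure = 2

Intervening on temperature: gloss = 7*temperature - 8. Reaching -20 requires temperature = -12/7, not an integer.
Intervening on pressure: with other inputs at their observed values, gloss = 2*pressure - 24. Solving for -20 gives pressure = 2, within [-1, 8].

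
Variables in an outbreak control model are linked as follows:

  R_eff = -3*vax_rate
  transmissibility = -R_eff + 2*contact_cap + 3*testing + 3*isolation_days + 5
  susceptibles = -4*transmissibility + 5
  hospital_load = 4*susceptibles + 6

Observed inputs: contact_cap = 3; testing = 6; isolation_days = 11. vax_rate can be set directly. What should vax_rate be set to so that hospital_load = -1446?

Substituting into the transmissibility equation gives transmissibility = 3*vax_rate + 62.
susceptibles becomes -12*vax_rate - 243.
This gives hospital_load = -48*vax_rate - 966.
Solve -48*vax_rate - 966 = -1446: vax_rate = (-1446 + 966) / -48 = 10.

vax_rate = 10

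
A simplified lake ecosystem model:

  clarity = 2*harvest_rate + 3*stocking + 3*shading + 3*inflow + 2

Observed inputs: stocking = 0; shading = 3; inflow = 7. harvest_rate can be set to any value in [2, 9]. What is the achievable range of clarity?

Substituting into the clarity equation gives clarity = 2*harvest_rate + 32.
Linear in harvest_rate, so extremes are at the endpoints: harvest_rate = 2 gives clarity = 36; harvest_rate = 9 gives clarity = 50.

36 to 50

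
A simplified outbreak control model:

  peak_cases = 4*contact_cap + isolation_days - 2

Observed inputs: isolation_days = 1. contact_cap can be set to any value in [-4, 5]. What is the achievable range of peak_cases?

-17 to 19

Substituting into the peak_cases equation gives peak_cases = 4*contact_cap - 1.
Linear in contact_cap, so extremes are at the endpoints: contact_cap = -4 gives peak_cases = -17; contact_cap = 5 gives peak_cases = 19.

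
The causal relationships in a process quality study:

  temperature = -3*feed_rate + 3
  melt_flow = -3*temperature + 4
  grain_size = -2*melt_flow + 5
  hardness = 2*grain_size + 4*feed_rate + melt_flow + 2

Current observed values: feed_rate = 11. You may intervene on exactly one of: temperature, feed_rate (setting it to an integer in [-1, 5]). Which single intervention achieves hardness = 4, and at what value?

set feed_rate = 1

Intervening on temperature: hardness = 9*temperature + 44. Reaching 4 requires temperature = -40/9, not an integer.
Intervening on feed_rate: with other inputs at their observed values, hardness = -23*feed_rate + 27. Solving for 4 gives feed_rate = 1, within [-1, 5].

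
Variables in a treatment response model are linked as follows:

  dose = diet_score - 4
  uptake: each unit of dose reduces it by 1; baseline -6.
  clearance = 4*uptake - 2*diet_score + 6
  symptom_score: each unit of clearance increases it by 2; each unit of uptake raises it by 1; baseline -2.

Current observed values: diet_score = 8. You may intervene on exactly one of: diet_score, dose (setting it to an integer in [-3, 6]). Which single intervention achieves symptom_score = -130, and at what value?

set dose = 6

Intervening on diet_score: symptom_score = -13*diet_score - 8. Reaching -130 requires diet_score = 122/13, not an integer.
Intervening on dose: with other inputs at their observed values, symptom_score = -9*dose - 76. Solving for -130 gives dose = 6, within [-3, 6].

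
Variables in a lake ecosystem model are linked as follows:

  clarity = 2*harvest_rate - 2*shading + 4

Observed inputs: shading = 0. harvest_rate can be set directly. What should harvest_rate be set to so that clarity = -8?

harvest_rate = -6

Substituting into the clarity equation gives clarity = 2*harvest_rate + 4.
Solve 2*harvest_rate + 4 = -8: harvest_rate = (-8 - 4) / 2 = -6.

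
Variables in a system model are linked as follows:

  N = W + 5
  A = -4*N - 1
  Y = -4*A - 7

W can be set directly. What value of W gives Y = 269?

W = 12

Substituting into the A equation gives A = -4*W - 21.
This gives Y = 16*W + 77.
Solve 16*W + 77 = 269: W = (269 - 77) / 16 = 12.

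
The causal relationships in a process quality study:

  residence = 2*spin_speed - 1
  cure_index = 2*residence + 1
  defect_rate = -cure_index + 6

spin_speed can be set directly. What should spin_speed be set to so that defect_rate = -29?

Substituting into the cure_index equation gives cure_index = 4*spin_speed - 1.
So defect_rate = -4*spin_speed + 7.
Solve -4*spin_speed + 7 = -29: spin_speed = (-29 - 7) / -4 = 9.

spin_speed = 9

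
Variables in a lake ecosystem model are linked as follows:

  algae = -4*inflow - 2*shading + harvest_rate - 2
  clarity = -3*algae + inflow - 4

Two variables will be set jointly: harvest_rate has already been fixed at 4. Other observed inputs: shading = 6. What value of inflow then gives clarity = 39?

inflow = 1

With harvest_rate held at 4:
Substituting into the algae equation gives algae = -4*inflow - 10.
clarity becomes 13*inflow + 26.
Solve 13*inflow + 26 = 39: inflow = (39 - 26) / 13 = 1.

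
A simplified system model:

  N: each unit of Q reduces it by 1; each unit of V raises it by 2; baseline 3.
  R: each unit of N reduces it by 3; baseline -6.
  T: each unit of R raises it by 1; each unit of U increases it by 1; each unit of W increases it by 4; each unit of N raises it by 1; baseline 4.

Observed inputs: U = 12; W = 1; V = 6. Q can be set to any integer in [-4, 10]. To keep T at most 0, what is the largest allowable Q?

Substituting into the N equation gives N = -Q + 15.
Substituting into the R equation gives R = 3*Q - 51.
Substituting into the T equation gives T = 2*Q - 16.
Require 2*Q - 16 ≤ 0, so Q ≤ 8.
The largest integer in [-4, 10] satisfying this is 8.

Q = 8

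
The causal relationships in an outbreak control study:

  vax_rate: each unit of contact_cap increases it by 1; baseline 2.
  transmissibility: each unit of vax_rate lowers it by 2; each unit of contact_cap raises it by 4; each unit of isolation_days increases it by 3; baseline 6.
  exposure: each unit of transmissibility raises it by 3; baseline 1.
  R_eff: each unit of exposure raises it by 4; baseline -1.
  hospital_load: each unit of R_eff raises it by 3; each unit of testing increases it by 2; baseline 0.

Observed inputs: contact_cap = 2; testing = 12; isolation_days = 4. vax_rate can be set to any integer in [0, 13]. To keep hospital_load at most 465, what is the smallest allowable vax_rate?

vax_rate = 7

Intervening on vax_rate fixes its value directly, overriding its dependence on contact_cap.
Substituting into the transmissibility equation gives transmissibility = -2*vax_rate + 26.
Substituting into the exposure equation gives exposure = -6*vax_rate + 79.
R_eff becomes -24*vax_rate + 315.
Substituting into the hospital_load equation gives hospital_load = -72*vax_rate + 969.
Require -72*vax_rate + 969 ≤ 465, so vax_rate ≥ 7.
The smallest integer in [0, 13] satisfying this is 7.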